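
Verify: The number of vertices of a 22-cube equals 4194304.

True. The 22-cube has 2^22 = 4194304 vertices.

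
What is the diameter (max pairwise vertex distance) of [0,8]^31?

||(8,8,...,8)|| = √(31)·8 ≈ 44.5421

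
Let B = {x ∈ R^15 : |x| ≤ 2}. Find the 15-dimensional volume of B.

V = 8388608·π^7/2027025 ≈ 12499.1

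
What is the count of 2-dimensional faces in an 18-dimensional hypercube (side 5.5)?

Choose 2 of 18 axes to span the face (C(18,2) = 153 ways), then fix each of the remaining 16 coordinates at one of its two extreme values (2^16 = 65536 ways): 153·65536 = 10027008.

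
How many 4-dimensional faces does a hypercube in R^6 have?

f_4(6-cube) = (6 choose 4) · 2^2 = 60.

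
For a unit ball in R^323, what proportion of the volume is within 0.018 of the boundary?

1 - (1-0.018)^323 ≈ 0.997169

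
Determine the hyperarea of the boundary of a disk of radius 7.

|∂B_2(7)| = 2πr = 2π·7 ≈ 43.9823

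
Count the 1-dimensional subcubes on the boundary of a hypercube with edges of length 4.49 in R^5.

f_1(5-cube) = (5 choose 1) · 2^4 = 80.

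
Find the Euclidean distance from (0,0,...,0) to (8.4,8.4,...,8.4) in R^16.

The space diagonal of an n-cube of side s is s√n. Here 8.4·√16 = 33.6.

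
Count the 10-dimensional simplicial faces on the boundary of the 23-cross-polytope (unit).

Number of 10-faces = 2^(10+1) · C(23,10+1) = 2048 · 1352078 = 2769055744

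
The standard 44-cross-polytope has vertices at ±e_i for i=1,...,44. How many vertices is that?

Number of vertices = 2n = 88.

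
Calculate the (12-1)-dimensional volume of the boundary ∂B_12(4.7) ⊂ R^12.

S_12(4.7) = 2·π^(12/2)·(4.7)^11 / Γ(12/2) ≈ 3.96118e+08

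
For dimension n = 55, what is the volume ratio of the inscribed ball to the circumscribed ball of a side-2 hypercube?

Volume scales as r^n, and r_in/r_out = 1/√55, giving (1/√55)^55 ≈ 1.38047e-48.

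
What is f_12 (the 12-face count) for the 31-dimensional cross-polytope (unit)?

An n-cross-polytope has 2^(k+1)·C(n,k+1) k-faces. Here 2^13·C(31,13) = 8192·206253075 = 1689625190400.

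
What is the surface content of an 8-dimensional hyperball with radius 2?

The surface area of an n-ball is 2π^(n/2) r^(n-1) / Γ(n/2). For n=8, r=2: 128·π^4/3 ≈ 4156.12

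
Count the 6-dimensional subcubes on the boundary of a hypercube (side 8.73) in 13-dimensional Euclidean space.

Number of 6-faces = C(13,6) · 2^(13-6) = 1716 · 128 = 219648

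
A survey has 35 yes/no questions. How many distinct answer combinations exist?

An n-cube has 2^n vertices; for n = 35 that is 2^35 = 34359738368.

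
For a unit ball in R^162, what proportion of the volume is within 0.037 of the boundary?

1 - (1-0.037)^162 ≈ 0.997774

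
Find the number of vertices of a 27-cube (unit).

Each vertex is a binary string of length 27, so there are 2^27 = 134217728.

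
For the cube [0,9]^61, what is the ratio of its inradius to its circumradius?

For an n-cube of any side s, the inradius is s/2 and the circumradius is s√n/2, so the ratio is 1/√61 ≈ 0.128037.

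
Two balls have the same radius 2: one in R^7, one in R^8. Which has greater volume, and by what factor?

V_7(2) ≈ 604.77, V_8(2) ≈ 1039.03. The 8-ball is larger by a factor of 1.718.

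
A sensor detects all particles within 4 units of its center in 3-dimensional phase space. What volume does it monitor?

The n-ball volume is π^(n/2)·r^n/Γ(n/2+1). With n=3, r=4: V = 256·π/3 ≈ 268.083.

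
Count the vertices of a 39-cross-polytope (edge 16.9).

The vertices are ±e_1, ..., ±e_39, so there are 2·39 = 78.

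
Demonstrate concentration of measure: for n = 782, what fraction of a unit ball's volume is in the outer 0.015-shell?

1 - (1-0.015)^782 ≈ 0.999993 ≈ 99.999264%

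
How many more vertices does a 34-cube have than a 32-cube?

The 34-cube has 2^34 = 17179869184 vertices. The 32-cube has 2^32 = 4294967296 vertices. Difference: 17179869184 - 4294967296 = 12884901888.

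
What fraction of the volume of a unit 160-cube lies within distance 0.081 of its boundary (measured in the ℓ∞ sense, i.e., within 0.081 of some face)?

Shell fraction = 1 - (1-0.162)^160 ≈ 1 - 5.237e-13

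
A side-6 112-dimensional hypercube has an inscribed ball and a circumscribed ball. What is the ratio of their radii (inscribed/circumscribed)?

r_in = 6/2 (half the side); r_out = 6√112/2 (half the diagonal). Ratio = 1/√112 ≈ 0.0944911.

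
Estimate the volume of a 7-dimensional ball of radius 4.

The n-ball volume is π^(n/2)·r^n/Γ(n/2+1). With n=7, r=4: V = 262144·π^3/105 ≈ 77410.6.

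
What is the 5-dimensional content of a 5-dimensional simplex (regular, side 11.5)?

V_5 = √(6) · 11.5^5 / (5! · 2^(5/2)) ≈ 725.786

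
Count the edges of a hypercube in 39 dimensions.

Number of 1-faces = C(39,1)·2^(39-1) = 39·274877906944 = 10720238370816.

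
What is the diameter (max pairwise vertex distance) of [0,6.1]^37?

d = √(6.1² + 6.1² + ... + 6.1²) [37 terms] = √(37·6.1²) = 6.1√37 ≈ 37.1049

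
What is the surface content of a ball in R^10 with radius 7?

The surface area of an n-ball is 2π^(n/2) r^(n-1) / Γ(n/2). For n=10, r=7: 40353607·π^5/12 ≈ 1.02908e+09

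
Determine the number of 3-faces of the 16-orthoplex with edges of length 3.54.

Number of 3-faces = 2^(3+1) · C(16,3+1) = 16 · 1820 = 29120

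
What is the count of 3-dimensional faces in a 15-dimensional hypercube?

f_3(15-cube) = (15 choose 3) · 2^12 = 1863680.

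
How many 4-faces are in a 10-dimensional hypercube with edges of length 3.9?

Number of 4-faces = C(10,4) · 2^(10-4) = 210 · 64 = 13440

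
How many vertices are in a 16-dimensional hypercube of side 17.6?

An n-cube has C(n,k)·2^(n-k) k-faces. Here C(16,0)·2^16 = 1·65536 = 65536.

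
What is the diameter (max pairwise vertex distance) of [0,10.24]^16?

||(10.24,10.24,...,10.24)|| = √(16)·10.24 = 40.96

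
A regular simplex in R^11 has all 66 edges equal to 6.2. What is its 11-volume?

V = (6.2^11 / 11!) · √((11+1) / 2^11) ≈ 0.99788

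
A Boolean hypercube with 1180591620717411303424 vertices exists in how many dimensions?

2^n = 1180591620717411303424 ⇒ n = log_2(1180591620717411303424) = 70.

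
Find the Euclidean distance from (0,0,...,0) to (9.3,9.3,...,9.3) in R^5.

d = √(9.3² + 9.3² + ... + 9.3²) [5 terms] = √(5·9.3²) = 9.3√5 ≈ 20.7954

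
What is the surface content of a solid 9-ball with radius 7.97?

|∂B_9(7.97)| ≈ 4.83311e+08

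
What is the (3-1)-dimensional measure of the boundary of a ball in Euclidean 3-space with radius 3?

|∂B_3(3)| = 4πr² = 4π·(3)² ≈ 113.097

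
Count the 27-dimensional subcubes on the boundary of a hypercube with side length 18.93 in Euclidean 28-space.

Number of 27-faces = C(28,27) · 2^(28-27) = 28 · 2 = 56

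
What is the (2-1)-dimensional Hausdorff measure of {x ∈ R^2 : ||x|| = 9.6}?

S_2(9.6) = 2·π^(2/2)·(9.6)^1 / Γ(2/2) = 2πr = 2π·9.6 ≈ 60.3186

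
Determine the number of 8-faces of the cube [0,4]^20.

f_8(20-cube) = (20 choose 8) · 2^12 = 515973120.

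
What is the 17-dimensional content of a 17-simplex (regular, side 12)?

For a regular n-simplex with edge a, V = (a^n / n!)·√((n+1)/2^n). With a=12, n=17: V ≈ 73.0961.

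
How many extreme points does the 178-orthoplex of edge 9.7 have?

An n-cross-polytope has 2n vertices; here n = 178, giving 356.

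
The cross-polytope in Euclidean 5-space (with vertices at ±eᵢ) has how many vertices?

The 5-dimensional cross-polytope has 2n = 2·5 = 10 vertices.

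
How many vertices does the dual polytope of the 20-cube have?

The 20-dimensional cross-polytope has 2n = 2·20 = 40 vertices.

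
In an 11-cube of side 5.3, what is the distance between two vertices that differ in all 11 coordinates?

||(5.3,5.3,...,5.3)|| = √(11)·5.3 ≈ 17.5781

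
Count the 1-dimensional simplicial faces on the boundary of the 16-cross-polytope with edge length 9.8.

f_1(16-orthoplex) = 2^2 · (16 choose 2) = 480.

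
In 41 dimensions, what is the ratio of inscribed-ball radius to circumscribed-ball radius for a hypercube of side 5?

Ratio = (s/2)/(s√41/2) = 41^(-1/2) ≈ 0.156174.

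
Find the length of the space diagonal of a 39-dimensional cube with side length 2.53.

d = √(2.53² + 2.53² + ... + 2.53²) [39 terms] = √(39·2.53²) = 2.53√39 ≈ 15.7998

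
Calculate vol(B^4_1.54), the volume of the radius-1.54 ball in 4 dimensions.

The n-ball volume is π^(n/2)·r^n/Γ(n/2+1). With n=4, r=1.54: V ≈ 27.7557.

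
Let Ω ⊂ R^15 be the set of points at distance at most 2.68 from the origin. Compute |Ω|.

Volume = π^{15/2}·(2.68)^15/Γ(17/2) ≈ 1.00798e+06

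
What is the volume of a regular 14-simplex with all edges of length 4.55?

V = (4.55^14 / 14!) · √((14+1) / 2^14) ≈ 0.000565701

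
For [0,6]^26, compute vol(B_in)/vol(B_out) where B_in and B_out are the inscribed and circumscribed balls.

The radii are 6/2 and 6√26/2, so the volume ratio is (1/√26)^26 = 26^{-26/2} ≈ 4.03038e-19.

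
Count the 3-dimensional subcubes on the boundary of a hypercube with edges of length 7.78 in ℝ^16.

An n-cube has C(n,k)·2^(n-k) k-faces. Here C(16,3)·2^13 = 560·8192 = 4587520.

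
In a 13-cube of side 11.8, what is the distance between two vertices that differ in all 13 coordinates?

||(11.8,11.8,...,11.8)|| = √(13)·11.8 ≈ 42.5455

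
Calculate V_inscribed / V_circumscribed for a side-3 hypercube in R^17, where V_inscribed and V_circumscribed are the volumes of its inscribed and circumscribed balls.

The radii are 3/2 and 3√17/2, so the volume ratio is (1/√17)^17 = 17^{-17/2} ≈ 3.47684e-11.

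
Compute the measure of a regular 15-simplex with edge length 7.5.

For a regular n-simplex with edge a, V = (a^n / n!)·√((n+1)/2^n). With a=7.5, n=15: V ≈ 0.225816.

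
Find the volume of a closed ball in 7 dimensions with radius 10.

Volume = π^{7/2}·(10)^7/Γ(9/2) = 32000000·π^3/21 ≈ 4.72477e+07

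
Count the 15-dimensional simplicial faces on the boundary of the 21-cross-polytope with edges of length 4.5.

An n-cross-polytope has 2^(k+1)·C(n,k+1) k-faces. Here 2^16·C(21,16) = 65536·20349 = 1333592064.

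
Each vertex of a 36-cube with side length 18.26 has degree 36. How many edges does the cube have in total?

An n-cube has n·2^(n-1) edges. With n = 36: 36·34359738368 = 1236950581248.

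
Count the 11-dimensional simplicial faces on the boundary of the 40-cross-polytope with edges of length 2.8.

An n-cross-polytope has 2^(k+1)·C(n,k+1) k-faces. Here 2^12·C(40,12) = 4096·5586853480 = 22883751854080.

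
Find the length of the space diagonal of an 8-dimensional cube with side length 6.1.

d = √(6.1² + 6.1² + ... + 6.1²) [8 terms] = √(8·6.1²) = 6.1√8 ≈ 17.2534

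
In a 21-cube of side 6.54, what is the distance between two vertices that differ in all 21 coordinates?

d = √(6.54² + 6.54² + ... + 6.54²) [21 terms] = √(21·6.54²) = 6.54√21 ≈ 29.97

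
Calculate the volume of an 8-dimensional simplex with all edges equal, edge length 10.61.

V_8 = √(9) · 10.61^8 / (8! · 2^(8/2)) ≈ 746.799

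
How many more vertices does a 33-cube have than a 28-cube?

The 33-cube has 2^33 = 8589934592 vertices. The 28-cube has 2^28 = 268435456 vertices. Difference: 8589934592 - 268435456 = 8321499136.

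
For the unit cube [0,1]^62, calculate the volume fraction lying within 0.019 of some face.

Shell fraction = 1 - (1-0.038)^62 ≈ 0.909457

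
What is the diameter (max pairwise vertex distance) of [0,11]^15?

The space diagonal of an n-cube of side s is s√n. Here 11·√15 ≈ 42.6028.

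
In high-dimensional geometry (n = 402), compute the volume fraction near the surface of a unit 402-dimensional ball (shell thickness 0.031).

1 - (1-0.031)^402 ≈ 0.999996822 ≈ 99.999682%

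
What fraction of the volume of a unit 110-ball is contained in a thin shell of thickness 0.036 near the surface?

Shell fraction = 1 - (1-0.036)^110 ≈ 0.98228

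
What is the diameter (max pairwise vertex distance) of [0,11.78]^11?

||(11.78,11.78,...,11.78)|| = √(11)·11.78 ≈ 39.0698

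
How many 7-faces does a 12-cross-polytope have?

Each 7-face is the convex hull of 8 vertices, one chosen as ±e_i from each of 8 distinct axes: 2^8·C(12,8) = 126720.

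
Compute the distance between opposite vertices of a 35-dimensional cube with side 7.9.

The space diagonal of an n-cube of side s is s√n. Here 7.9·√35 ≈ 46.737.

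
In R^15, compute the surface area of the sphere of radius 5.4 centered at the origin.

S = n·V_n(r)/r = 15·V_15(5.4)/5.4 (volume-to-surface relation), giving 1.02573e+11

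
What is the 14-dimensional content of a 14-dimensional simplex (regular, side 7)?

Volume = 7^14 · √(15/2^14) / 14! ≈ 0.235396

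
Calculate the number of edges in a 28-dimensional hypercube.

An n-cube has n·2^(n-1) edges. With n = 28: 28·134217728 = 3758096384.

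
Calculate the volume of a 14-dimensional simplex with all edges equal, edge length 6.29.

For a regular n-simplex with edge a, V = (a^n / n!)·√((n+1)/2^n). With a=6.29, n=14: V ≈ 0.0526667.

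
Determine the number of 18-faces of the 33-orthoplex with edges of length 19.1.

An n-cross-polytope has 2^(k+1)·C(n,k+1) k-faces. Here 2^19·C(33,19) = 524288·818809200 = 429291837849600.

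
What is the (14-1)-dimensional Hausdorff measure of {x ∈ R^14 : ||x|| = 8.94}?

S = n·V_n(r)/r = 14·V_14(8.94)/8.94 (volume-to-surface relation), giving 1.95494e+13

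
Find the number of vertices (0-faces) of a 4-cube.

f_0(4-cube) = (4 choose 0) · 2^4 = 16.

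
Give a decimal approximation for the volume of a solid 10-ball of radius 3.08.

V_10(3.08) = π^(10/2) · (3.08)^10 / Γ(10/2 + 1) ≈ 195918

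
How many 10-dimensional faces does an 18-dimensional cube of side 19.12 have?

Number of 10-faces = C(18,10) · 2^(18-10) = 43758 · 256 = 11202048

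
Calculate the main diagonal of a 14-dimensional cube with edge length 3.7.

||(3.7,3.7,...,3.7)|| = √(14)·3.7 ≈ 13.8441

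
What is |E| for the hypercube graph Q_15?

Number of 1-faces = C(15,1)·2^(15-1) = 15·16384 = 245760.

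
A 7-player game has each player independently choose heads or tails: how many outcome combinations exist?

The 7-cube has 2^7 = 128 vertices.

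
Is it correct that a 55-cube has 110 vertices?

False. The 55-cube has 2^55 = 36028797018963968 vertices.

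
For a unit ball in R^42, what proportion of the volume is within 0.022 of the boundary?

V(inner)/V(outer) = ((1-0.022)/1)^42 ≈ 0.3929, so the shell fraction is 0.607145.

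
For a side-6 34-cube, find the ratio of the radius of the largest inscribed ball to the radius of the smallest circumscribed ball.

r_in / r_out = (6/2) / (6√34/2) = 1/√34 ≈ 0.171499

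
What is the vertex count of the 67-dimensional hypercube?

Each vertex is a binary string of length 67, so there are 2^67 = 147573952589676412928.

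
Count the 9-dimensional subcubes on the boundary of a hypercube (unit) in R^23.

Number of 9-faces = C(23,9) · 2^(23-9) = 817190 · 16384 = 13388840960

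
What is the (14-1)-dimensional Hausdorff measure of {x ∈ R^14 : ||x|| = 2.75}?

S_14(2.75) = 2·π^(14/2)·(2.75)^13 / Γ(14/2) ≈ 4.3159e+06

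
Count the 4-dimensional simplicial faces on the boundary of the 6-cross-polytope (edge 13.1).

Number of 4-faces = 2^(4+1) · C(6,4+1) = 32 · 6 = 192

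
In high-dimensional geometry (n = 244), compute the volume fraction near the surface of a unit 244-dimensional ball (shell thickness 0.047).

1 - (1-0.047)^244 ≈ 0.999992 ≈ 99.999208%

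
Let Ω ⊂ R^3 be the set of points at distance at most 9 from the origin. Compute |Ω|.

V_3(9) = π^(3/2) · (9)^3 / Γ(3/2 + 1) = 972·π ≈ 3053.63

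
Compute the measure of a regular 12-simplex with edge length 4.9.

V = (4.9^12 / 12!) · √((12+1) / 2^12) ≈ 0.0225324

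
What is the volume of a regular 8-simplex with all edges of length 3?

V_8 = √(9) · 3^8 / (8! · 2^(8/2)) ≈ 0.0305106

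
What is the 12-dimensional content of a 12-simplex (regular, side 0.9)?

V = (0.9^12 / 12!) · √((12+1) / 2^12) ≈ 3.32173e-11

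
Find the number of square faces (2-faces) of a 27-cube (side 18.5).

An n-cube has C(n,k)·2^(n-k) k-faces. Here C(27,2)·2^25 = 351·33554432 = 11777605632.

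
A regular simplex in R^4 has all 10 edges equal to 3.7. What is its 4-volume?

V = (3.7^4 / 4!) · √((4+1) / 2^4) ≈ 4.36537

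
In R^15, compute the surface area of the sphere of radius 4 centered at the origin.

The surface area of an n-ball is 2π^(n/2) r^(n-1) / Γ(n/2). For n=15, r=4: 68719476736·π^7/135135 ≈ 1.53589e+09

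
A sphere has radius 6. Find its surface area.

|∂B_3(6)| = 4πr² = 4π·(6)² ≈ 452.389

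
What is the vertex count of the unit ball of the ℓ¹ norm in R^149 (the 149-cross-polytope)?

The vertices are ±e_1, ..., ±e_149, so there are 2·149 = 298.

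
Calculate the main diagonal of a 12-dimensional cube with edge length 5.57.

Diagonal = √12 · 5.57 ≈ 19.295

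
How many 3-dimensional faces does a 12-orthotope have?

Choose 3 of 12 axes to span the face (C(12,3) = 220 ways), then fix each of the remaining 9 coordinates at one of its two extreme values (2^9 = 512 ways): 220·512 = 112640.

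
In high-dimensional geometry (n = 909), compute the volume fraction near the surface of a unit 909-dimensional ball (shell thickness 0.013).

1 - (1-0.013)^909 ≈ 0.999993 ≈ 99.999317%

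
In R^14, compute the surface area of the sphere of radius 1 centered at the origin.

|∂B_14(1)| = π^7/360 ≈ 8.3897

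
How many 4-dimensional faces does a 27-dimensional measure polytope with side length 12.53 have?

Choose 4 of 27 axes to span the face (C(27,4) = 17550 ways), then fix each of the remaining 23 coordinates at one of its two extreme values (2^23 = 8388608 ways): 17550·8388608 = 147220070400.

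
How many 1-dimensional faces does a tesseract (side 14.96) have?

Number of 1-faces = C(4,1) · 2^(4-1) = 4 · 8 = 32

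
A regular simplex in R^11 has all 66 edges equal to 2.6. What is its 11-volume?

V_11 = √(12) · 2.6^11 / (11! · 2^(11/2)) ≈ 7.03845e-05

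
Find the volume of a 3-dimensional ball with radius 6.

Volume = π^{3/2}·(6)^3/Γ(5/2) = 288·π ≈ 904.779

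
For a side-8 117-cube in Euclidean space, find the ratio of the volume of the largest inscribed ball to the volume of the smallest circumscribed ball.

The radii are 8/2 and 8√117/2, so the volume ratio is (1/√117)^117 = 117^{-117/2} ≈ 1.02595e-121.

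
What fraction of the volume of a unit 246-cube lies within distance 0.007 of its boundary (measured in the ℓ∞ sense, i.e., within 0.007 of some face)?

The inner cube has side 1-2·0.007 = 0.986 and volume (0.986)^246 ≈ 0.03117, so the shell holds 0.968831 of the volume.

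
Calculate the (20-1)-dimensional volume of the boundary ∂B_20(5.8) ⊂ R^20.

|∂B_20(5.8)| ≈ 1.65157e+14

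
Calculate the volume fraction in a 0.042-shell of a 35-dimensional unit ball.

1 - (1-0.042)^35 ≈ 0.777263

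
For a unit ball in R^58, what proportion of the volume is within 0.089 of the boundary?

1 - (1-0.089)^58 ≈ 0.995512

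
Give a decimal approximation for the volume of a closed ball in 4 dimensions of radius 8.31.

Volume = π^{4/2}·(8.31)^4/Γ(3) ≈ 23532.8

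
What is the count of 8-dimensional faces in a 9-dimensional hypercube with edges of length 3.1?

f_8(9-cube) = (9 choose 8) · 2^1 = 18.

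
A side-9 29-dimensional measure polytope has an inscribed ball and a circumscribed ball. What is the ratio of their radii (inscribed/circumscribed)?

r_in / r_out = (9/2) / (9√29/2) = 1/√29 ≈ 0.185695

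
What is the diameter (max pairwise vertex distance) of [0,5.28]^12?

||(5.28,5.28,...,5.28)|| = √(12)·5.28 ≈ 18.2905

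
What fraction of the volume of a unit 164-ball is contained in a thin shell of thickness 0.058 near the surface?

V(inner)/V(outer) = ((1-0.058)/1)^164 ≈ 5.551e-05, so the shell fraction is 0.999944.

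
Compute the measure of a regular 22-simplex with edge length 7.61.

For a regular n-simplex with edge a, V = (a^n / n!)·√((n+1)/2^n). With a=7.61, n=22: V ≈ 5.11953e-05.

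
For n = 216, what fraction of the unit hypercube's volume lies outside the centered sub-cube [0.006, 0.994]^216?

1 - (1 - 2·0.006)^216 = 1 - 0.988^216 ≈ 0.926294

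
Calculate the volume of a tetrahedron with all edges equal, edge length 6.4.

Volume = (√2/12) · 6.4³ = 30.894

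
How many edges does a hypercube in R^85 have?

An n-cube has n·2^(n-1) edges. With n = 85: 85·19342813113834066795298816 = 1644139114675895677600399360.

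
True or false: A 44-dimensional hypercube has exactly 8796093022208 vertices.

False. The 44-cube has 2^44 = 17592186044416 vertices.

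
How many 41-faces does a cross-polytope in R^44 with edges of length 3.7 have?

An n-cross-polytope has 2^(k+1)·C(n,k+1) k-faces. Here 2^42·C(44,42) = 4398046511104·946 = 4160551999504384.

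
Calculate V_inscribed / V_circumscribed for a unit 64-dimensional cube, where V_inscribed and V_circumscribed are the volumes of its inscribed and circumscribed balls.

Volume scales as r^n, and r_in/r_out = 1/√64, giving (1/√64)^64 ≈ 1.59309e-58.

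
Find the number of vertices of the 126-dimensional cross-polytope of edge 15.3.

The 126-dimensional cross-polytope has 2n = 2·126 = 252 vertices.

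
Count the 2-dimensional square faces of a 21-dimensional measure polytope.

Choose 2 of 21 axes to span the face (C(21,2) = 210 ways), then fix each of the remaining 19 coordinates at one of its two extreme values (2^19 = 524288 ways): 210·524288 = 110100480.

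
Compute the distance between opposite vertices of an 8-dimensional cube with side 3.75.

Diagonal = √8 · 3.75 ≈ 10.6066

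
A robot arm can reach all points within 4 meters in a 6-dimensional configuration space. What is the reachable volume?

Volume = π^{6/2}·(4)^6/Γ(4) = 2048·π^3/3 ≈ 21167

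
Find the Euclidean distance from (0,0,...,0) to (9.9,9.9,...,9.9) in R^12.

The space diagonal of an n-cube of side s is s√n. Here 9.9·√12 ≈ 34.2946.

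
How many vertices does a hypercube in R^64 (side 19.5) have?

Number of vertices = 2^64 = 18446744073709551616.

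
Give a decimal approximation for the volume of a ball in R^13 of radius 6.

Volume = π^{13/2}·(6)^13/Γ(15/2) = 61917364224·π^6/5005 ≈ 1.18934e+10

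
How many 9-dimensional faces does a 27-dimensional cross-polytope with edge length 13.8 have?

f_9(27-orthoplex) = 2^10 · (27 choose 10) = 8638755840.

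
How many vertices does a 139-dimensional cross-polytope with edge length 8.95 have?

An n-cross-polytope has 2n vertices; here n = 139, giving 278.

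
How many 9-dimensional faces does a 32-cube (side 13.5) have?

Choose 9 of 32 axes to span the face (C(32,9) = 28048800 ways), then fix each of the remaining 23 coordinates at one of its two extreme values (2^23 = 8388608 ways): 28048800·8388608 = 235290388070400.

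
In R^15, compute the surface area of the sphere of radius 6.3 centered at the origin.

S = n·V_n(r)/r = 15·V_15(6.3)/6.3 (volume-to-surface relation), giving 8.87746e+11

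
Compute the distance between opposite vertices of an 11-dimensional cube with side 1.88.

Diagonal = √11 · 1.88 ≈ 6.23525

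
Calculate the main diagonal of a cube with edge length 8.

d = √(8² + 8² + ... + 8²) [3 terms] = √(3·8²) = 8√3 ≈ 13.8564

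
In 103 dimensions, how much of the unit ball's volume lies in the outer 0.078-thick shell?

1 - (1-0.078)^103 ≈ 0.999767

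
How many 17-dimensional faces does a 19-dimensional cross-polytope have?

Number of 17-faces = 2^(17+1) · C(19,17+1) = 262144 · 19 = 4980736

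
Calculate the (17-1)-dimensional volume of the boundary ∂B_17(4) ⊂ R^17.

|∂B_17(4)| = 2199023255552·π^8/2027025 ≈ 1.02937e+10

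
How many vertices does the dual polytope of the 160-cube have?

An n-cross-polytope has 2n vertices; here n = 160, giving 320.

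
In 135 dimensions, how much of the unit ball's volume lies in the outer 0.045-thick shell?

V(inner)/V(outer) = ((1-0.045)/1)^135 ≈ 0.001997, so the shell fraction is 0.998003.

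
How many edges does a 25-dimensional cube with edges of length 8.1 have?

The 25-cube has n·2^(n-1) = 25·2^24 = 25·16777216 = 419430400 edges.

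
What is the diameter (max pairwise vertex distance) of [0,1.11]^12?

Diagonal = √12 · 1.11 ≈ 3.84515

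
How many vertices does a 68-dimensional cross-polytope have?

An n-cross-polytope has 2n vertices; here n = 68, giving 136.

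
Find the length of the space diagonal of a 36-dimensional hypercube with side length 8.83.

d = √(8.83² + 8.83² + ... + 8.83²) [36 terms] = √(36·8.83²) = 8.83√36 = 52.98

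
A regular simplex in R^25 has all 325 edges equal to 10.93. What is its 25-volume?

V = (10.93^25 / 25!) · √((25+1) / 2^25) ≈ 0.00524168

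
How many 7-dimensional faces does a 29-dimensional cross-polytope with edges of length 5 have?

An n-cross-polytope has 2^(k+1)·C(n,k+1) k-faces. Here 2^8·C(29,8) = 256·4292145 = 1098789120.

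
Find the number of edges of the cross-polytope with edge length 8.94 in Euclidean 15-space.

f_1(15-orthoplex) = 2^2 · (15 choose 2) = 420.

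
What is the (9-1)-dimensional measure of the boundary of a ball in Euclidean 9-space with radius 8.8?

|∂B_9(8.8)| ≈ 1.06763e+09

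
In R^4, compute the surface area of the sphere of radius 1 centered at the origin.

|∂B_4(1)| = 2·π^2 ≈ 19.7392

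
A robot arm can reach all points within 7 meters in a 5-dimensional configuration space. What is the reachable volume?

V = 134456·π^2/15 ≈ 88468.5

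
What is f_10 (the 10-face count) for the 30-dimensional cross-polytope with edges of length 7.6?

f_10(30-orthoplex) = 2^11 · (30 choose 11) = 111876710400.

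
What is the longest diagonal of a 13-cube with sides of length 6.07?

Diagonal = √13 · 6.07 ≈ 21.8857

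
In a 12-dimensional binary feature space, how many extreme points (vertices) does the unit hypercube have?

Each vertex is a binary string of length 12, so there are 2^12 = 4096.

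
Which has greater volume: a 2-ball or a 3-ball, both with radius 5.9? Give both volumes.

V_2(5.9) ≈ 109.359. V_3(5.9) ≈ 860.29. The 3-ball is larger.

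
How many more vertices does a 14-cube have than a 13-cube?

The 14-cube has 2^14 = 16384 vertices. The 13-cube has 2^13 = 8192 vertices. Difference: 16384 - 8192 = 8192.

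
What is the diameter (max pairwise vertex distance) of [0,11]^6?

d = √(11² + 11² + ... + 11²) [6 terms] = √(6·11²) = 11√6 ≈ 26.9444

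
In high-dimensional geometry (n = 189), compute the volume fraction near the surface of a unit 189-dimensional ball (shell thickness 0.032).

1 - (1-0.032)^189 ≈ 0.99786 ≈ 99.79%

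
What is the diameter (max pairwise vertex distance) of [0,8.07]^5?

d = √(8.07² + 8.07² + ... + 8.07²) [5 terms] = √(5·8.07²) = 8.07√5 ≈ 18.0451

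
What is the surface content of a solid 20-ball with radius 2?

S_20(2) = 2·π^(20/2)·(2)^19 / Γ(20/2) = 8192·π^10/2835 ≈ 270605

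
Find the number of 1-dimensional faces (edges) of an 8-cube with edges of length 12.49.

Each of the 2^8 = 256 vertices has degree 8; total edges = 8·2^8/2 = 1024.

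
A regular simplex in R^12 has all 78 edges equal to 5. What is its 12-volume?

Volume = 5^12 · √(13/2^12) / 12! ≈ 0.0287141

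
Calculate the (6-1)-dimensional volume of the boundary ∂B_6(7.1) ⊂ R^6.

The surface area of an n-ball is 2π^(n/2) r^(n-1) / Γ(n/2). For n=6, r=7.1: 559424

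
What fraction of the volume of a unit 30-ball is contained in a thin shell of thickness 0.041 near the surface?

1 - (1-0.041)^30 ≈ 0.715188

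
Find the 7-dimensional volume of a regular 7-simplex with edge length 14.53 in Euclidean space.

Volume = 14.53^7 · √(8/2^7) / 7! ≈ 6782.17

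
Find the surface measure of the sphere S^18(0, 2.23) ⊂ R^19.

The surface area of an n-ball is 2π^(n/2) r^(n-1) / Γ(n/2). For n=19, r=2.23: 1.64751e+06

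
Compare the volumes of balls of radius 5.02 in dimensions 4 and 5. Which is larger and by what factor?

V_4(5.02) ≈ 3133.9, V_5(5.02) ≈ 16781. The 5-ball is larger by a factor of 5.355.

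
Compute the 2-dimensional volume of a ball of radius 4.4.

The n-ball volume is π^(n/2)·r^n/Γ(n/2+1). With n=2, r=4.4: V ≈ 60.8212.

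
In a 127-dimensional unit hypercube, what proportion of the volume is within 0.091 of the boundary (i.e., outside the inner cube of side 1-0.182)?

Shell fraction = 1 - (1-0.182)^127 ≈ 1 - 8.311e-12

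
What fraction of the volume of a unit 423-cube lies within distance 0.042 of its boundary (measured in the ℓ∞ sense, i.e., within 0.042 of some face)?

1 - (1 - 2·0.042)^423 = 1 - 0.916^423 ≈ 1 - 7.617e-17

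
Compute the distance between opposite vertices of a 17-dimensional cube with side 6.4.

d = √(6.4² + 6.4² + ... + 6.4²) [17 terms] = √(17·6.4²) = 6.4√17 ≈ 26.3879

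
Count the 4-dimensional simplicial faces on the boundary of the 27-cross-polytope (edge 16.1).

An n-cross-polytope has 2^(k+1)·C(n,k+1) k-faces. Here 2^5·C(27,5) = 32·80730 = 2583360.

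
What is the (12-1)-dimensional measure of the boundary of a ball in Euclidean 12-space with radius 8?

S_12(8) = 2·π^(12/2)·(8)^11 / Γ(12/2) = 2147483648·π^6/15 ≈ 1.37638e+11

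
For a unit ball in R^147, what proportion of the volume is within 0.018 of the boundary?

Shell fraction = 1 - (1-0.018)^147 ≈ 0.930755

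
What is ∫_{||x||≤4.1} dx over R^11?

V_11(4.1) = π^(11/2) · (4.1)^11 / Γ(11/2 + 1) ≈ 1.03688e+07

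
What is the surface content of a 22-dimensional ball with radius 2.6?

The surface area of an n-ball is 2π^(n/2) r^(n-1) / Γ(n/2). For n=22, r=2.6: 8.40148e+07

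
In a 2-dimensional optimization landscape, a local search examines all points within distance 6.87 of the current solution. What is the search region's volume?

The n-ball volume is π^(n/2)·r^n/Γ(n/2+1). With n=2, r=6.87: V ≈ 148.273.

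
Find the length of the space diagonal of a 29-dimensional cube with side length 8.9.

||(8.9,8.9,...,8.9)|| = √(29)·8.9 ≈ 47.928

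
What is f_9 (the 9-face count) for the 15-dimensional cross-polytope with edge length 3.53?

Number of 9-faces = 2^(9+1) · C(15,9+1) = 1024 · 3003 = 3075072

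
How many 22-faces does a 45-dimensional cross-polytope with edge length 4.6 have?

Number of 22-faces = 2^(22+1) · C(45,22+1) = 8388608 · 4116715363800 = 34533511434495590400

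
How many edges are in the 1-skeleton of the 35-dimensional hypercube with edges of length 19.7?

Each of the 2^35 = 34359738368 vertices has degree 35; total edges = 35·2^35/2 = 601295421440.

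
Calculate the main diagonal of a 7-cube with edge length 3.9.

The space diagonal of an n-cube of side s is s√n. Here 3.9·√7 ≈ 10.3184.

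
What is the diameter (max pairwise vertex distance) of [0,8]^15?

d = √(8² + 8² + ... + 8²) [15 terms] = √(15·8²) = 8√15 ≈ 30.9839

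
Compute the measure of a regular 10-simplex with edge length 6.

For a regular n-simplex with edge a, V = (a^n / n!)·√((n+1)/2^n). With a=6, n=10: V ≈ 1.72701.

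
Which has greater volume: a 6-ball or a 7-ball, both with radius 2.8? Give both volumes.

V_6(2.8) ≈ 2490.27. V_7(2.8) ≈ 6375.09. The 7-ball is larger.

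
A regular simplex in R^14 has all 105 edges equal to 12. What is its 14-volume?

V = (12^14 / 14!) · √((14+1) / 2^14) ≈ 445.62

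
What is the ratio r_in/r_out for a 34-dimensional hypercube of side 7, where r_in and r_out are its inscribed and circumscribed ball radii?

Ratio = (s/2)/(s√34/2) = 34^(-1/2) ≈ 0.171499.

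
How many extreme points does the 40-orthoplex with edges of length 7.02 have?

Number of vertices = 2n = 80.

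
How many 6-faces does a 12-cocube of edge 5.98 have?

Each 6-face is the convex hull of 7 vertices, one chosen as ±e_i from each of 7 distinct axes: 2^7·C(12,7) = 101376.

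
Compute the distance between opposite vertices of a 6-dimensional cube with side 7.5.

||(7.5,7.5,...,7.5)|| = √(6)·7.5 ≈ 18.3712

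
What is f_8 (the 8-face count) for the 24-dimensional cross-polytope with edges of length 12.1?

Number of 8-faces = 2^(8+1) · C(24,8+1) = 512 · 1307504 = 669442048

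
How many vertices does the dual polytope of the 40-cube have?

An n-cross-polytope has 2n vertices; here n = 40, giving 80.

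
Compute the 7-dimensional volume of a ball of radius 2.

V = 2048·π^3/105 ≈ 604.77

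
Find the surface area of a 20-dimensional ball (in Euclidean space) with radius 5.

S = n·V_n(r)/r = 20·V_20(5)/5 (volume-to-surface relation), giving 3814697265625·π^10/36288 ≈ 9.84455e+12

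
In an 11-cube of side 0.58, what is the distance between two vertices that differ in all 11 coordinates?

||(0.58,0.58,...,0.58)|| = √(11)·0.58 ≈ 1.92364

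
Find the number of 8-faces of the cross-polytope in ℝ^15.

Number of 8-faces = 2^(8+1) · C(15,8+1) = 512 · 5005 = 2562560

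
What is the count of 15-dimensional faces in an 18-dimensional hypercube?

f_15(18-cube) = (18 choose 15) · 2^3 = 6528.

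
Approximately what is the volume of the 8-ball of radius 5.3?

The n-ball volume is π^(n/2)·r^n/Γ(n/2+1). With n=8, r=5.3: V ≈ 2.52694e+06.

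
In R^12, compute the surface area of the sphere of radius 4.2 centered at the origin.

The surface area of an n-ball is 2π^(n/2) r^(n-1) / Γ(n/2). For n=12, r=4.2: 1.14945e+08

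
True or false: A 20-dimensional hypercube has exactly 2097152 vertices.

False. The 20-cube has 2^20 = 1048576 vertices.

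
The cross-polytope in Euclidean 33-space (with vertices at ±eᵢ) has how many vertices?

The 33-dimensional cross-polytope has 2n = 2·33 = 66 vertices.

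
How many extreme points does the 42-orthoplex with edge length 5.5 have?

The vertices are ±e_1, ..., ±e_42, so there are 2·42 = 84.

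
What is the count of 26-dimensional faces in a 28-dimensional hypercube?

Choose 26 of 28 axes to span the face (C(28,26) = 378 ways), then fix each of the remaining 2 coordinates at one of its two extreme values (2^2 = 4 ways): 378·4 = 1512.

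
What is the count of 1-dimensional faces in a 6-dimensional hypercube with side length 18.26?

f_1(6-cube) = (6 choose 1) · 2^5 = 192.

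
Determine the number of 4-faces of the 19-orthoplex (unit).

f_4(19-orthoplex) = 2^5 · (19 choose 5) = 372096.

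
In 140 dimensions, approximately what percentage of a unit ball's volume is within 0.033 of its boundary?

1 - (1-0.033)^140 ≈ 0.990886 ≈ 99.09%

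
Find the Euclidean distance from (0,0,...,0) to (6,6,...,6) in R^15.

Diagonal = √15 · 6 ≈ 23.2379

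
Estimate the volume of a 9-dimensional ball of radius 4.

V_9(4) = π^(9/2) · (4)^9 / Γ(9/2 + 1) = 8388608·π^4/945 ≈ 864684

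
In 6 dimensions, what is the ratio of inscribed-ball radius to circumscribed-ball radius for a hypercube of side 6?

Ratio = (s/2)/(s√6/2) = 6^(-1/2) ≈ 0.408248.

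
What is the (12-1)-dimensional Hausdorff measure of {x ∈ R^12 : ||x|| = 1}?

S_12(1) = 2·π^(12/2)·(1)^11 / Γ(12/2) = π^6/60 ≈ 16.0232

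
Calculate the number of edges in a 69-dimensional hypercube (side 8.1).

Each of the 2^69 = 590295810358705651712 vertices has degree 69; total edges = 69·2^69/2 = 20365205457375344984064.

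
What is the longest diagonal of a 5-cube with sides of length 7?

The space diagonal of an n-cube of side s is s√n. Here 7·√5 ≈ 15.6525.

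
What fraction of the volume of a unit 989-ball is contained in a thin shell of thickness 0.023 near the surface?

1 - (1-0.023)^989 ≈ 1 - 1.013e-10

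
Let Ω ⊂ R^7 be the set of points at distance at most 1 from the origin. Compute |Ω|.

V = 16·π^3/105 ≈ 4.72477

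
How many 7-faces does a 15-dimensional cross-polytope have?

An n-cross-polytope has 2^(k+1)·C(n,k+1) k-faces. Here 2^8·C(15,8) = 256·6435 = 1647360.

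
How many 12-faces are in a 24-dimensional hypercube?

Number of 12-faces = C(24,12) · 2^(24-12) = 2704156 · 4096 = 11076222976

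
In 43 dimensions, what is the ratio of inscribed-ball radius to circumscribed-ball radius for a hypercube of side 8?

Ratio = (s/2)/(s√43/2) = 43^(-1/2) ≈ 0.152499.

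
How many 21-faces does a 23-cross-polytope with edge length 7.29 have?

f_21(23-orthoplex) = 2^22 · (23 choose 22) = 96468992.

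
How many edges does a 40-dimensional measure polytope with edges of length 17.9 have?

The 40-cube has n·2^(n-1) = 40·2^39 = 40·549755813888 = 21990232555520 edges.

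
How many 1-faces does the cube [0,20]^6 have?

An n-cube has n·2^(n-1) edges. With n = 6: 6·32 = 192.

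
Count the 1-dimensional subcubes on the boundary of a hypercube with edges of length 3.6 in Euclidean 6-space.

An n-cube has C(n,k)·2^(n-k) k-faces. Here C(6,1)·2^5 = 6·32 = 192.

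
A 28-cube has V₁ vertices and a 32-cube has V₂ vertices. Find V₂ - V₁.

V₁ = 2^28 = 268435456. V₂ = 2^32 = 4294967296. V₂ - V₁ = 4026531840.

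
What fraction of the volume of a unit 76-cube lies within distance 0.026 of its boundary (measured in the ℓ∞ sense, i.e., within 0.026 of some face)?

Shell fraction = 1 - (1-0.052)^76 ≈ 0.982724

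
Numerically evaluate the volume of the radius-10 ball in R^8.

V_8(10) = π^(8/2) · (10)^8 / Γ(8/2 + 1) = 12500000·π^4/3 ≈ 4.05871e+08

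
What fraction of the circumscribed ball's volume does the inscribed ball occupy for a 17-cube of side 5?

V_in / V_out = (r_in/r_out)^17 = (1/√17)^17 = 17^(-17/2) ≈ 3.47684e-11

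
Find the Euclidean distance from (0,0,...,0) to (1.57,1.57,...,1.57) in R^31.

||(1.57,1.57,...,1.57)|| = √(31)·1.57 ≈ 8.74139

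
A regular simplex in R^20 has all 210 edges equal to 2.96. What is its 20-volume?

Volume = 2.96^20 · √(21/2^20) / 20! ≈ 4.90365e-12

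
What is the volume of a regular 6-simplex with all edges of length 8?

V = (8^6 / 6!) · √((6+1) / 2^6) ≈ 120.411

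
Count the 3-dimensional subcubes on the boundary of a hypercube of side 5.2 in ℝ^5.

Number of 3-faces = C(5,3) · 2^(5-3) = 10 · 4 = 40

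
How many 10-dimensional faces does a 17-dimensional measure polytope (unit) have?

f_10(17-cube) = (17 choose 10) · 2^7 = 2489344.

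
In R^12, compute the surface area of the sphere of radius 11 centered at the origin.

S = n·V_n(r)/r = 12·V_12(11)/11 (volume-to-surface relation), giving 285311670611·π^6/60 ≈ 4.57159e+12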